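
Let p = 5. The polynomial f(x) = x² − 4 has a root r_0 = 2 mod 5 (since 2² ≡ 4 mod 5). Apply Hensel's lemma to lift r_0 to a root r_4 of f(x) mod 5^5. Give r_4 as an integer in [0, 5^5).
r_4 = 2 (mod 3125)

Hensel's recurrence: r_{i+1} = r_i − f(r_i)·(f′(r_i))^{-1} mod 5^{i+2}, with f′(x) = 2x. Iterate:
  r_0 = 2 (mod 5)
  r_1 = 2 (mod 25)
  r_2 = 2 (mod 125)
  r_3 = 2 (mod 625)
  r_4 = 2 (mod 3125)
Final: r_4 = 2, and one checks f(r_4) ≡ 0 mod 5^5.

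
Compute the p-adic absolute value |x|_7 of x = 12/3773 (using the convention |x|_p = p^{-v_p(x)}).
|12/3773|_7 = 343

Step 1 — compute v_7(x) by factoring powers of 7 out of the numerator and denominator: v_7(12/3773) = -3. Step 2 — apply |x|_p = p^{-v_p(x)} = 7^{3} = 343.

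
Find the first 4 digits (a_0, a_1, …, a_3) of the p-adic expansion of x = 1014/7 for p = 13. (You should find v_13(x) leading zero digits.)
(a_0, …, a_3) = (0, 0, 12, 1)

v_13(1014/7) = 2, so a_0 = ... = a_1 = 0. Factor out: x = 13^2 · u with u = 6/7 a unit in ℤ_13. Expand u iteratively via a_{v+i} = u_i mod 13, u_{i+1} = (u_i − a_{v+i})/13:
  u_0 = 6/7;  a_2 = 12;  u_1 = (u_0 − 12)/13 = -6/7
  u_1 = -6/7;  a_3 = 1;  u_2 = (u_1 − 1)/13 = -1/7
Digits: (0, 0, 12, 1).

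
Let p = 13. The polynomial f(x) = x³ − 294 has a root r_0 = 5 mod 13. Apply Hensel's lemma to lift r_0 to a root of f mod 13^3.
r_2 = 681 (mod 2197)

Hensel: r_{i+1} = r_i − f(r_i)/f′(r_i) mod 13^{i+2}, where f′(x) = 3x². Iterate:
  r_0 = 5 (mod 13)
  r_1 = 5 (mod 169)
  r_2 = 681 (mod 2197)
Final: r = 681 with f(r) ≡ 0 mod 13^3.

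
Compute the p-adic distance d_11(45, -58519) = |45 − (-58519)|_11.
d_11(45, -58519) = 1/14641

Step 1 — x − y = 45 − (-58519) = 58564. Step 2 — v_11(58564) = 4 (factor: 58564 = (11^4 · 4); the sign does not affect v_p). Step 3 — |x − y|_11 = 11^{-4} = 1/14641.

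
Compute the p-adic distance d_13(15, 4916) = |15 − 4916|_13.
d_13(15, 4916) = 1/169

Step 1 — x − y = 15 − 4916 = -4901. Step 2 — v_13(-4901) = 2 (factor: -4901 = −(13^2 · 29); the sign does not affect v_p). Step 3 — |x − y|_13 = 13^{-2} = 1/169.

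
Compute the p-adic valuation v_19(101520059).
v_19(101520059) = 5

v_19(n) is the largest exponent k such that 19^k divides n. Factor out: 101520059 = 19^5 · 41. (Sign doesn't affect v_p.) So v_19(101520059) = 5.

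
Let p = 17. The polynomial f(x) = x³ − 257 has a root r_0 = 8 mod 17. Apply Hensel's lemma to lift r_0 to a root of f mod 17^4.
r_3 = 67005 (mod 83521)

Hensel: r_{i+1} = r_i − f(r_i)/f′(r_i) mod 17^{i+2}, where f′(x) = 3x². Iterate:
  r_0 = 8 (mod 17)
  r_1 = 246 (mod 289)
  r_2 = 3136 (mod 4913)
  r_3 = 67005 (mod 83521)
Final: r = 67005 with f(r) ≡ 0 mod 17^4.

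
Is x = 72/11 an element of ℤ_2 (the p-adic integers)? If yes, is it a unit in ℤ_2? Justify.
x ∈ ℤ_2 but not a unit; v_2(x) = 3 > 0

ℤ_2 = {x ∈ ℚ_2 : v_2(x) ≥ 0} and ℤ_2^× = {x ∈ ℤ_2 : v_2(x) = 0}. Here v_2(72/11) = v_2(num) − v_2(den) = 3; compare against these criteria.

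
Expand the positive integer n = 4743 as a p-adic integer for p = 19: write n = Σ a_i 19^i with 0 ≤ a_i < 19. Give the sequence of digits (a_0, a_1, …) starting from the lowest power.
(a_0, a_1, …) = (12, 2, 13)

Repeated division by 19 gives the digits low-to-high: 4743 = 12 + 2·19^1 + 13·19^2. Digit sequence: (12, 2, 13).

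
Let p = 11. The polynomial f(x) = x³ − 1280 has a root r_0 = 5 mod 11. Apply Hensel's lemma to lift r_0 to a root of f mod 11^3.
r_2 = 335 (mod 1331)

Hensel: r_{i+1} = r_i − f(r_i)/f′(r_i) mod 11^{i+2}, where f′(x) = 3x². Iterate:
  r_0 = 5 (mod 11)
  r_1 = 93 (mod 121)
  r_2 = 335 (mod 1331)
Final: r = 335 with f(r) ≡ 0 mod 11^3.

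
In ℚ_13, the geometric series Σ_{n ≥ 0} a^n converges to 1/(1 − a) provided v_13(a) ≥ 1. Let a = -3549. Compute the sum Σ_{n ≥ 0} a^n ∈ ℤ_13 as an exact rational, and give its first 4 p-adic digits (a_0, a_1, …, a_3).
Σ a^n = 1/(1 − a) = 1/3550;  first 4 digits = (1, 0, 5, 11)

v_13(a) = 2 ≥ 1, so the series converges in ℤ_13 to 1/(1 − a) = 1/(1 − (-3549)) = 1/3550. Expand this rational in ℤ_13: compute digits iteratively via d_i = x_i mod 13, x_{i+1} = (x_i − d_i)/13. The first 4 digits are (1, 0, 5, 11).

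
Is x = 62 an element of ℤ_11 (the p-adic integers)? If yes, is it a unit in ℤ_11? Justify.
x ∈ ℤ_11^× (unit); v_11(x) = 0

ℤ_11 = {x ∈ ℚ_11 : v_11(x) ≥ 0} and ℤ_11^× = {x ∈ ℤ_11 : v_11(x) = 0}. Here v_11(62) = v_11(num) − v_11(den) = 0; compare against these criteria.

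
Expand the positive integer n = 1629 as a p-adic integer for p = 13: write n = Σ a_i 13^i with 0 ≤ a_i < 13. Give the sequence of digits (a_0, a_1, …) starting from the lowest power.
(a_0, a_1, …) = (4, 8, 9)

Repeated division by 13 gives the digits low-to-high: 1629 = 4 + 8·13^1 + 9·13^2. Digit sequence: (4, 8, 9).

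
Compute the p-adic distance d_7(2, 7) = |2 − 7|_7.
d_7(2, 7) = 1

Step 1 — x − y = 2 − 7 = -5. Step 2 — v_7(-5) = 0 (factor: -5 = −(7^0 · 5); the sign does not affect v_p). Step 3 — |x − y|_7 = 7^{0} = 1.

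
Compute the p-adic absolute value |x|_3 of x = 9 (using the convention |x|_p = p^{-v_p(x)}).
|9|_3 = 1/9

Step 1 — compute v_3(x) by factoring powers of 3 out of the numerator and denominator: v_3(9) = 2. Step 2 — apply |x|_p = p^{-v_p(x)} = 3^{-2} = 1/9.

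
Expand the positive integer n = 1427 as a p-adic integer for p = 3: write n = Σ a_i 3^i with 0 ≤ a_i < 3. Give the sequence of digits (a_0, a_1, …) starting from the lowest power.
(a_0, a_1, …) = (2, 1, 2, 1, 2, 2, 1)

Repeated division by 3 gives the digits low-to-high: 1427 = 2 + 1·3^1 + 2·3^2 + 1·3^3 + 2·3^4 + 2·3^5 + 1·3^6. Digit sequence: (2, 1, 2, 1, 2, 2, 1).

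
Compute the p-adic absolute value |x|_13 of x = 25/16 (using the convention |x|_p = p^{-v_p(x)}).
|25/16|_13 = 1

Step 1 — compute v_13(x) by factoring powers of 13 out of the numerator and denominator: v_13(25/16) = 0. Step 2 — apply |x|_p = p^{-v_p(x)} = 13^{0} = 1.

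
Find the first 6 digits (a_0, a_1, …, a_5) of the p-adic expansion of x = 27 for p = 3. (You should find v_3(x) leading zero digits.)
(a_0, …, a_5) = (0, 0, 0, 1, 0, 0)

v_3(27) = 3, so a_0 = ... = a_2 = 0. Factor out: x = 3^3 · u with u = 1 a unit in ℤ_3. Expand u iteratively via a_{v+i} = u_i mod 3, u_{i+1} = (u_i − a_{v+i})/3:
  u_0 = 1;  a_3 = 1;  u_1 = (u_0 − 1)/3 = 0
  u_1 = 0;  a_4 = 0;  u_2 = (u_1 − 0)/3 = 0
  u_2 = 0;  a_5 = 0;  u_3 = (u_2 − 0)/3 = 0
Digits: (0, 0, 0, 1, 0, 0).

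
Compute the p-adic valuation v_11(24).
v_11(24) = 0

v_11(n) is the largest exponent k such that 11^k divides n. Factor out: 24 = 11^0 · 24. (Sign doesn't affect v_p.) So v_11(24) = 0.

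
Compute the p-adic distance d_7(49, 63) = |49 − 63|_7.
d_7(49, 63) = 1/7

Step 1 — x − y = 49 − 63 = -14. Step 2 — v_7(-14) = 1 (factor: -14 = −(7^1 · 2); the sign does not affect v_p). Step 3 — |x − y|_7 = 7^{-1} = 1/7.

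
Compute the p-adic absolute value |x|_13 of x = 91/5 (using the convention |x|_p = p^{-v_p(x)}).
|91/5|_13 = 1/13

Step 1 — compute v_13(x) by factoring powers of 13 out of the numerator and denominator: v_13(91/5) = 1. Step 2 — apply |x|_p = p^{-v_p(x)} = 13^{-1} = 1/13.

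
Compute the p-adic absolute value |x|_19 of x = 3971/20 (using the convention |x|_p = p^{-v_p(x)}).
|3971/20|_19 = 1/361

Step 1 — compute v_19(x) by factoring powers of 19 out of the numerator and denominator: v_19(3971/20) = 2. Step 2 — apply |x|_p = p^{-v_p(x)} = 19^{-2} = 1/361.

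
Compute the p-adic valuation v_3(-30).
v_3(-30) = 1

v_3(n) is the largest exponent k such that 3^k divides n. Factor out: -30 = -3^1 · 10. (Sign doesn't affect v_p.) So v_3(-30) = 1.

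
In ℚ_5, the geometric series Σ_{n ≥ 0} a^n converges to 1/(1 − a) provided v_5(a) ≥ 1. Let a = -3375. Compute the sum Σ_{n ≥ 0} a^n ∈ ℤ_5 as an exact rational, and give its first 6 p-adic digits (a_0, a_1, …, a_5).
Σ a^n = 1/(1 − a) = 1/3376;  first 6 digits = (1, 0, 0, 3, 4, 3)

v_5(a) = 3 ≥ 1, so the series converges in ℤ_5 to 1/(1 − a) = 1/(1 − (-3375)) = 1/3376. Expand this rational in ℤ_5: compute digits iteratively via d_i = x_i mod 5, x_{i+1} = (x_i − d_i)/5. The first 6 digits are (1, 0, 0, 3, 4, 3).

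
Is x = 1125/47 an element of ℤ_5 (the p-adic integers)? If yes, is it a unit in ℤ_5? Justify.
x ∈ ℤ_5 but not a unit; v_5(x) = 3 > 0

ℤ_5 = {x ∈ ℚ_5 : v_5(x) ≥ 0} and ℤ_5^× = {x ∈ ℤ_5 : v_5(x) = 0}. Here v_5(1125/47) = v_5(num) − v_5(den) = 3; compare against these criteria.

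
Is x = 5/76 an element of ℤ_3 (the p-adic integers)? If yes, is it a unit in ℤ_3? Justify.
x ∈ ℤ_3^× (unit); v_3(x) = 0

ℤ_3 = {x ∈ ℚ_3 : v_3(x) ≥ 0} and ℤ_3^× = {x ∈ ℤ_3 : v_3(x) = 0}. Here v_3(5/76) = v_3(num) − v_3(den) = 0; compare against these criteria.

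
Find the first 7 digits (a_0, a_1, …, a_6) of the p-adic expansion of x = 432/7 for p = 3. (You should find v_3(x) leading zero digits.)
(a_0, …, a_6) = (0, 0, 0, 1, 0, 1, 1)

v_3(432/7) = 3, so a_0 = ... = a_2 = 0. Factor out: x = 3^3 · u with u = 16/7 a unit in ℤ_3. Expand u iteratively via a_{v+i} = u_i mod 3, u_{i+1} = (u_i − a_{v+i})/3:
  u_0 = 16/7;  a_3 = 1;  u_1 = (u_0 − 1)/3 = 3/7
  u_1 = 3/7;  a_4 = 0;  u_2 = (u_1 − 0)/3 = 1/7
  u_2 = 1/7;  a_5 = 1;  u_3 = (u_2 − 1)/3 = -2/7
  u_3 = -2/7;  a_6 = 1;  u_4 = (u_3 − 1)/3 = -3/7
Digits: (0, 0, 0, 1, 0, 1, 1).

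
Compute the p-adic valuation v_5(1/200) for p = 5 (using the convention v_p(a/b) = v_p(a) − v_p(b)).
v_5(1/200) = -2

Factor powers of 5 from the numerator and denominator of the reduced fraction: 1 = 5^0 · 1 and 200 = 5^2 · 8. Apply v_p(a/b) = v_p(a) − v_p(b): v_5(1/200) = 0 − 2 = -2.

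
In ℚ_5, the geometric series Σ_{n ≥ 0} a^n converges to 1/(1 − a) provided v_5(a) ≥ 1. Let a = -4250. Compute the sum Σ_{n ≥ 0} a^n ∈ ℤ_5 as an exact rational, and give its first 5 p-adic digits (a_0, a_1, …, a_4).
Σ a^n = 1/(1 − a) = 1/4251;  first 5 digits = (1, 0, 0, 1, 3)

v_5(a) = 3 ≥ 1, so the series converges in ℤ_5 to 1/(1 − a) = 1/(1 − (-4250)) = 1/4251. Expand this rational in ℤ_5: compute digits iteratively via d_i = x_i mod 5, x_{i+1} = (x_i − d_i)/5. The first 5 digits are (1, 0, 0, 1, 3).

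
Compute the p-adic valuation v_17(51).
v_17(51) = 1

v_17(n) is the largest exponent k such that 17^k divides n. Factor out: 51 = 17^1 · 3. (Sign doesn't affect v_p.) So v_17(51) = 1.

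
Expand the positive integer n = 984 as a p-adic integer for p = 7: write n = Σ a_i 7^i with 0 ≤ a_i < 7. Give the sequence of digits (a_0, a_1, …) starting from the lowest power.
(a_0, a_1, …) = (4, 0, 6, 2)

Repeated division by 7 gives the digits low-to-high: 984 = 4 + 6·7^2 + 2·7^3. Digit sequence: (4, 0, 6, 2).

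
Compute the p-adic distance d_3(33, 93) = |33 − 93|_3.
d_3(33, 93) = 1/3

Step 1 — x − y = 33 − 93 = -60. Step 2 — v_3(-60) = 1 (factor: -60 = −(3^1 · 20); the sign does not affect v_p). Step 3 — |x − y|_3 = 3^{-1} = 1/3.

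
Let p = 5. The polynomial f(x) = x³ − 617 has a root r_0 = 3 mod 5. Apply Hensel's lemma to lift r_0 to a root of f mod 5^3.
r_2 = 123 (mod 125)

Hensel: r_{i+1} = r_i − f(r_i)/f′(r_i) mod 5^{i+2}, where f′(x) = 3x². Iterate:
  r_0 = 3 (mod 5)
  r_1 = 23 (mod 25)
  r_2 = 123 (mod 125)
Final: r = 123 with f(r) ≡ 0 mod 5^3.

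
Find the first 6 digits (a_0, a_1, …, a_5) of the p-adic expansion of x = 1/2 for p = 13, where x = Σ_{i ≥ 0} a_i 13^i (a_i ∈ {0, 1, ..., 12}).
(a_0, …, a_5) = (7, 6, 6, 6, 6, 6)

v_13(1/2) = 0 (numerator and denominator both coprime to 13), so x ∈ ℤ_13^×. Compute digits iteratively via a_i = x_i mod 13, x_{i+1} = (x_i − a_i)/13, with x_0 = x:
  x_0 = 1/2;  a_0 = 7;  x_1 = (x_0 − 7)/13 = -1/2
  x_1 = -1/2;  a_1 = 6;  x_2 = (x_1 − 6)/13 = -1/2
  x_2 = -1/2;  a_2 = 6;  x_3 = (x_2 − 6)/13 = -1/2
  x_3 = -1/2;  a_3 = 6;  x_4 = (x_3 − 6)/13 = -1/2
  x_4 = -1/2;  a_4 = 6;  x_5 = (x_4 − 6)/13 = -1/2
  x_5 = -1/2;  a_5 = 6;  x_6 = (x_5 − 6)/13 = -1/2
Digits: (7, 6, 6, 6, 6, 6).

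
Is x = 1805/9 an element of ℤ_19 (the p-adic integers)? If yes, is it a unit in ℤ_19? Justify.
x ∈ ℤ_19 but not a unit; v_19(x) = 2 > 0

ℤ_19 = {x ∈ ℚ_19 : v_19(x) ≥ 0} and ℤ_19^× = {x ∈ ℤ_19 : v_19(x) = 0}. Here v_19(1805/9) = v_19(num) − v_19(den) = 2; compare against these criteria.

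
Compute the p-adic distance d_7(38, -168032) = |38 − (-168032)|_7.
d_7(38, -168032) = 1/16807

Step 1 — x − y = 38 − (-168032) = 168070. Step 2 — v_7(168070) = 5 (factor: 168070 = (7^5 · 10); the sign does not affect v_p). Step 3 — |x − y|_7 = 7^{-5} = 1/16807.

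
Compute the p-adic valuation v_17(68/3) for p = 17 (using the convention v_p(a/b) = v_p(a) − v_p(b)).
v_17(68/3) = 1

Factor powers of 17 from the numerator and denominator of the reduced fraction: 68 = 17^1 · 4 and 3 = 17^0 · 3. Apply v_p(a/b) = v_p(a) − v_p(b): v_17(68/3) = 1 − 0 = 1.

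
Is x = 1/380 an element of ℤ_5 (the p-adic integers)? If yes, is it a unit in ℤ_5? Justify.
x ∉ ℤ_5 (v_5(x) = -1 < 0)

ℤ_5 = {x ∈ ℚ_5 : v_5(x) ≥ 0} and ℤ_5^× = {x ∈ ℤ_5 : v_5(x) = 0}. Here v_5(1/380) = v_5(num) − v_5(den) = -1; compare against these criteria.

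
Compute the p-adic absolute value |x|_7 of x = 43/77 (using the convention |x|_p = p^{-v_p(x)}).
|43/77|_7 = 7

Step 1 — compute v_7(x) by factoring powers of 7 out of the numerator and denominator: v_7(43/77) = -1. Step 2 — apply |x|_p = p^{-v_p(x)} = 7^{1} = 7.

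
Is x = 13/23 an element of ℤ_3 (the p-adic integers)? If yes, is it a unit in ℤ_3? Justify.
x ∈ ℤ_3^× (unit); v_3(x) = 0

ℤ_3 = {x ∈ ℚ_3 : v_3(x) ≥ 0} and ℤ_3^× = {x ∈ ℤ_3 : v_3(x) = 0}. Here v_3(13/23) = v_3(num) − v_3(den) = 0; compare against these criteria.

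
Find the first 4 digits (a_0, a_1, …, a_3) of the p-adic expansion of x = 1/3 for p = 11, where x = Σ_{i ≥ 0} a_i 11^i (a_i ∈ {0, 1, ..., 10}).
(a_0, …, a_3) = (4, 7, 3, 7)

v_11(1/3) = 0 (numerator and denominator both coprime to 11), so x ∈ ℤ_11^×. Compute digits iteratively via a_i = x_i mod 11, x_{i+1} = (x_i − a_i)/11, with x_0 = x:
  x_0 = 1/3;  a_0 = 4;  x_1 = (x_0 − 4)/11 = -1/3
  x_1 = -1/3;  a_1 = 7;  x_2 = (x_1 − 7)/11 = -2/3
  x_2 = -2/3;  a_2 = 3;  x_3 = (x_2 − 3)/11 = -1/3
  x_3 = -1/3;  a_3 = 7;  x_4 = (x_3 − 7)/11 = -2/3
Digits: (4, 7, 3, 7).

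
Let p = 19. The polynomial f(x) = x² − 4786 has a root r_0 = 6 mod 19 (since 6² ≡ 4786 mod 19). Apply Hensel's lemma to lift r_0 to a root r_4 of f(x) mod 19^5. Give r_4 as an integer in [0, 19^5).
r_4 = 1239414 (mod 2476099)

Hensel's recurrence: r_{i+1} = r_i − f(r_i)·(f′(r_i))^{-1} mod 19^{i+2}, with f′(x) = 2x. Iterate:
  r_0 = 6 (mod 19)
  r_1 = 101 (mod 361)
  r_2 = 4794 (mod 6859)
  r_3 = 66525 (mod 130321)
  r_4 = 1239414 (mod 2476099)
Final: r_4 = 1239414, and one checks f(r_4) ≡ 0 mod 19^5.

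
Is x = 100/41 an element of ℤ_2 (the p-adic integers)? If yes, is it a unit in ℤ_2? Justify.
x ∈ ℤ_2 but not a unit; v_2(x) = 2 > 0

ℤ_2 = {x ∈ ℚ_2 : v_2(x) ≥ 0} and ℤ_2^× = {x ∈ ℤ_2 : v_2(x) = 0}. Here v_2(100/41) = v_2(num) − v_2(den) = 2; compare against these criteria.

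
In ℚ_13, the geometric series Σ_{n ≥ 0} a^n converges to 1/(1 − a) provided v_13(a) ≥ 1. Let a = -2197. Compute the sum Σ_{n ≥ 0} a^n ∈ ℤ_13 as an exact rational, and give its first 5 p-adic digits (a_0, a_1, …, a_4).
Σ a^n = 1/(1 − a) = 1/2198;  first 5 digits = (1, 0, 0, 12, 12)

v_13(a) = 3 ≥ 1, so the series converges in ℤ_13 to 1/(1 − a) = 1/(1 − (-2197)) = 1/2198. Expand this rational in ℤ_13: compute digits iteratively via d_i = x_i mod 13, x_{i+1} = (x_i − d_i)/13. The first 5 digits are (1, 0, 0, 12, 12).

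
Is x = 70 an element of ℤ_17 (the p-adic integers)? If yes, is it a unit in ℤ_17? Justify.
x ∈ ℤ_17^× (unit); v_17(x) = 0

ℤ_17 = {x ∈ ℚ_17 : v_17(x) ≥ 0} and ℤ_17^× = {x ∈ ℤ_17 : v_17(x) = 0}. Here v_17(70) = v_17(num) − v_17(den) = 0; compare against these criteria.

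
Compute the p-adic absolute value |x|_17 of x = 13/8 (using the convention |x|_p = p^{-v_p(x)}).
|13/8|_17 = 1

Step 1 — compute v_17(x) by factoring powers of 17 out of the numerator and denominator: v_17(13/8) = 0. Step 2 — apply |x|_p = p^{-v_p(x)} = 17^{0} = 1.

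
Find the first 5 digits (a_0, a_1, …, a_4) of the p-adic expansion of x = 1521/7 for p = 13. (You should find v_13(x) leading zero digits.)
(a_0, …, a_4) = (0, 0, 5, 9, 3)

v_13(1521/7) = 2, so a_0 = ... = a_1 = 0. Factor out: x = 13^2 · u with u = 9/7 a unit in ℤ_13. Expand u iteratively via a_{v+i} = u_i mod 13, u_{i+1} = (u_i − a_{v+i})/13:
  u_0 = 9/7;  a_2 = 5;  u_1 = (u_0 − 5)/13 = -2/7
  u_1 = -2/7;  a_3 = 9;  u_2 = (u_1 − 9)/13 = -5/7
  u_2 = -5/7;  a_4 = 3;  u_3 = (u_2 − 3)/13 = -2/7
Digits: (0, 0, 5, 9, 3).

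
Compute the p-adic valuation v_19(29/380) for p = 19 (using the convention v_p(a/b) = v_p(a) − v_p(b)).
v_19(29/380) = -1

Factor powers of 19 from the numerator and denominator of the reduced fraction: 29 = 19^0 · 29 and 380 = 19^1 · 20. Apply v_p(a/b) = v_p(a) − v_p(b): v_19(29/380) = 0 − 1 = -1.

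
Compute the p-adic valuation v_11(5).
v_11(5) = 0

v_11(n) is the largest exponent k such that 11^k divides n. Factor out: 5 = 11^0 · 5. (Sign doesn't affect v_p.) So v_11(5) = 0.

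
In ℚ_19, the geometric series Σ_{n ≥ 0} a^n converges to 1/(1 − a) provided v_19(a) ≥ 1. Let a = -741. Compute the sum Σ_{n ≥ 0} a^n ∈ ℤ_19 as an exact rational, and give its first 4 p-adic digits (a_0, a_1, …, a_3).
Σ a^n = 1/(1 − a) = 1/742;  first 4 digits = (1, 18, 17, 2)

v_19(a) = 1 ≥ 1, so the series converges in ℤ_19 to 1/(1 − a) = 1/(1 − (-741)) = 1/742. Expand this rational in ℤ_19: compute digits iteratively via d_i = x_i mod 19, x_{i+1} = (x_i − d_i)/19. The first 4 digits are (1, 18, 17, 2).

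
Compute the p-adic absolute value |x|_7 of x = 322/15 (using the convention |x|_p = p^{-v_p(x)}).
|322/15|_7 = 1/7

Step 1 — compute v_7(x) by factoring powers of 7 out of the numerator and denominator: v_7(322/15) = 1. Step 2 — apply |x|_p = p^{-v_p(x)} = 7^{-1} = 1/7.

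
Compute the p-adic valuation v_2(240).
v_2(240) = 4

v_2(n) is the largest exponent k such that 2^k divides n. Factor out: 240 = 2^4 · 15. (Sign doesn't affect v_p.) So v_2(240) = 4.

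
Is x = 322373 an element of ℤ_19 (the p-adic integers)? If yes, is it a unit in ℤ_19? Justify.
x ∈ ℤ_19 but not a unit; v_19(x) = 3 > 0

ℤ_19 = {x ∈ ℚ_19 : v_19(x) ≥ 0} and ℤ_19^× = {x ∈ ℤ_19 : v_19(x) = 0}. Here v_19(322373) = v_19(num) − v_19(den) = 3; compare against these criteria.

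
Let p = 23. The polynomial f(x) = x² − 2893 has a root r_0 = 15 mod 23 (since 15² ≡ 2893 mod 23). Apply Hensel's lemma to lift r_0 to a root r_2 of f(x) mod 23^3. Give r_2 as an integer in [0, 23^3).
r_2 = 774 (mod 12167)

Hensel's recurrence: r_{i+1} = r_i − f(r_i)·(f′(r_i))^{-1} mod 23^{i+2}, with f′(x) = 2x. Iterate:
  r_0 = 15 (mod 23)
  r_1 = 245 (mod 529)
  r_2 = 774 (mod 12167)
Final: r_2 = 774, and one checks f(r_2) ≡ 0 mod 23^3.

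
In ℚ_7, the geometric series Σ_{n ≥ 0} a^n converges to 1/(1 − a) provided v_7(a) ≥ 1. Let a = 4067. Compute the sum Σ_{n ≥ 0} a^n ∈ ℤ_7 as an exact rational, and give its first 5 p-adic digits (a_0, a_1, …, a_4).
Σ a^n = 1/(1 − a) = -1/4066;  first 5 digits = (1, 0, 6, 4, 2)

v_7(a) = 2 ≥ 1, so the series converges in ℤ_7 to 1/(1 − a) = 1/(1 − 4067) = -1/4066. Expand this rational in ℤ_7: compute digits iteratively via d_i = x_i mod 7, x_{i+1} = (x_i − d_i)/7. The first 5 digits are (1, 0, 6, 4, 2).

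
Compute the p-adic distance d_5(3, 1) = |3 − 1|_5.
d_5(3, 1) = 1

Step 1 — x − y = 3 − 1 = 2. Step 2 — v_5(2) = 0 (factor: 2 = (5^0 · 2); the sign does not affect v_p). Step 3 — |x − y|_5 = 5^{0} = 1.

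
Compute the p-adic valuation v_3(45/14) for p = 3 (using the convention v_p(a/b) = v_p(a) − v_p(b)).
v_3(45/14) = 2

Factor powers of 3 from the numerator and denominator of the reduced fraction: 45 = 3^2 · 5 and 14 = 3^0 · 14. Apply v_p(a/b) = v_p(a) − v_p(b): v_3(45/14) = 2 − 0 = 2.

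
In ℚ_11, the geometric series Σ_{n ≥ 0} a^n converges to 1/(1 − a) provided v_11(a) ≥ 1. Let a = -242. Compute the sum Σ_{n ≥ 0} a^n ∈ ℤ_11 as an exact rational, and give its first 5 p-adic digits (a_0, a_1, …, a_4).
Σ a^n = 1/(1 − a) = 1/243;  first 5 digits = (1, 0, 9, 10, 3)

v_11(a) = 2 ≥ 1, so the series converges in ℤ_11 to 1/(1 − a) = 1/(1 − (-242)) = 1/243. Expand this rational in ℤ_11: compute digits iteratively via d_i = x_i mod 11, x_{i+1} = (x_i − d_i)/11. The first 5 digits are (1, 0, 9, 10, 3).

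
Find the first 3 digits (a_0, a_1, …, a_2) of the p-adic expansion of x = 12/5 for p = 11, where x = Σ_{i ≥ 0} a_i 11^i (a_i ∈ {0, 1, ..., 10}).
(a_0, …, a_2) = (9, 6, 6)

v_11(12/5) = 0 (numerator and denominator both coprime to 11), so x ∈ ℤ_11^×. Compute digits iteratively via a_i = x_i mod 11, x_{i+1} = (x_i − a_i)/11, with x_0 = x:
  x_0 = 12/5;  a_0 = 9;  x_1 = (x_0 − 9)/11 = -3/5
  x_1 = -3/5;  a_1 = 6;  x_2 = (x_1 − 6)/11 = -3/5
  x_2 = -3/5;  a_2 = 6;  x_3 = (x_2 − 6)/11 = -3/5
Digits: (9, 6, 6).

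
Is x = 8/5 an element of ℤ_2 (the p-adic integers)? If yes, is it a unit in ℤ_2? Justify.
x ∈ ℤ_2 but not a unit; v_2(x) = 3 > 0

ℤ_2 = {x ∈ ℚ_2 : v_2(x) ≥ 0} and ℤ_2^× = {x ∈ ℤ_2 : v_2(x) = 0}. Here v_2(8/5) = v_2(num) − v_2(den) = 3; compare against these criteria.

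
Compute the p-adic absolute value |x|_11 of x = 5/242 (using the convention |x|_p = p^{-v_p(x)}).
|5/242|_11 = 121

Step 1 — compute v_11(x) by factoring powers of 11 out of the numerator and denominator: v_11(5/242) = -2. Step 2 — apply |x|_p = p^{-v_p(x)} = 11^{2} = 121.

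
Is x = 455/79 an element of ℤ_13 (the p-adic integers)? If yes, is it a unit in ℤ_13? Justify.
x ∈ ℤ_13 but not a unit; v_13(x) = 1 > 0

ℤ_13 = {x ∈ ℚ_13 : v_13(x) ≥ 0} and ℤ_13^× = {x ∈ ℤ_13 : v_13(x) = 0}. Here v_13(455/79) = v_13(num) − v_13(den) = 1; compare against these criteria.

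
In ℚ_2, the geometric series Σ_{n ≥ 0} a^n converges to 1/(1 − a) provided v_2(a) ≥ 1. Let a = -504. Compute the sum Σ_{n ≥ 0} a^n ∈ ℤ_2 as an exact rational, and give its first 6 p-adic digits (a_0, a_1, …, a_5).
Σ a^n = 1/(1 − a) = 1/505;  first 6 digits = (1, 0, 0, 1, 0, 0)

v_2(a) = 3 ≥ 1, so the series converges in ℤ_2 to 1/(1 − a) = 1/(1 − (-504)) = 1/505. Expand this rational in ℤ_2: compute digits iteratively via d_i = x_i mod 2, x_{i+1} = (x_i − d_i)/2. The first 6 digits are (1, 0, 0, 1, 0, 0).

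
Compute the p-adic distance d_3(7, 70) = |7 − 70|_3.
d_3(7, 70) = 1/9

Step 1 — x − y = 7 − 70 = -63. Step 2 — v_3(-63) = 2 (factor: -63 = −(3^2 · 7); the sign does not affect v_p). Step 3 — |x − y|_3 = 3^{-2} = 1/9.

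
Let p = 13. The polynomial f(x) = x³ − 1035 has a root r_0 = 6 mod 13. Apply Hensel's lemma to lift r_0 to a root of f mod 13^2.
r_1 = 84 (mod 169)

Hensel: r_{i+1} = r_i − f(r_i)/f′(r_i) mod 13^{i+2}, where f′(x) = 3x². Iterate:
  r_0 = 6 (mod 13)
  r_1 = 84 (mod 169)
Final: r = 84 with f(r) ≡ 0 mod 13^2.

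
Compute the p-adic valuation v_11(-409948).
v_11(-409948) = 4

v_11(n) is the largest exponent k such that 11^k divides n. Factor out: -409948 = -11^4 · 28. (Sign doesn't affect v_p.) So v_11(-409948) = 4.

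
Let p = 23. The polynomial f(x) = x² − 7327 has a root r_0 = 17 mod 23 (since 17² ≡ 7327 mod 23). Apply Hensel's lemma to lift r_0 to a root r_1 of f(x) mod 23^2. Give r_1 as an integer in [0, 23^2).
r_1 = 224 (mod 529)

Hensel's recurrence: r_{i+1} = r_i − f(r_i)·(f′(r_i))^{-1} mod 23^{i+2}, with f′(x) = 2x. Iterate:
  r_0 = 17 (mod 23)
  r_1 = 224 (mod 529)
Final: r_1 = 224, and one checks f(r_1) ≡ 0 mod 23^2.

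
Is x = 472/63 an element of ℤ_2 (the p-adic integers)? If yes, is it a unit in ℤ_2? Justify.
x ∈ ℤ_2 but not a unit; v_2(x) = 3 > 0

ℤ_2 = {x ∈ ℚ_2 : v_2(x) ≥ 0} and ℤ_2^× = {x ∈ ℤ_2 : v_2(x) = 0}. Here v_2(472/63) = v_2(num) − v_2(den) = 3; compare against these criteria.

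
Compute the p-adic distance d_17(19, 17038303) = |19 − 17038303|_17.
d_17(19, 17038303) = 1/1419857

Step 1 — x − y = 19 − 17038303 = -17038284. Step 2 — v_17(-17038284) = 5 (factor: -17038284 = −(17^5 · 12); the sign does not affect v_p). Step 3 — |x − y|_17 = 17^{-5} = 1/1419857.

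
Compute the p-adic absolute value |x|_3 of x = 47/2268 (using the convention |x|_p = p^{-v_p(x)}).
|47/2268|_3 = 81

Step 1 — compute v_3(x) by factoring powers of 3 out of the numerator and denominator: v_3(47/2268) = -4. Step 2 — apply |x|_p = p^{-v_p(x)} = 3^{4} = 81.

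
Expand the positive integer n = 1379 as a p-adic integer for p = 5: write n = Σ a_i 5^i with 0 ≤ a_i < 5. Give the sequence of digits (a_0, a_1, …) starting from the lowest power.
(a_0, a_1, …) = (4, 0, 0, 1, 2)

Repeated division by 5 gives the digits low-to-high: 1379 = 4 + 1·5^3 + 2·5^4. Digit sequence: (4, 0, 0, 1, 2).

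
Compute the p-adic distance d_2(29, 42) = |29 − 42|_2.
d_2(29, 42) = 1

Step 1 — x − y = 29 − 42 = -13. Step 2 — v_2(-13) = 0 (factor: -13 = −(2^0 · 13); the sign does not affect v_p). Step 3 — |x − y|_2 = 2^{0} = 1.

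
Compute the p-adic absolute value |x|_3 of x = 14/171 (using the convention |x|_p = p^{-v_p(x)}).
|14/171|_3 = 9

Step 1 — compute v_3(x) by factoring powers of 3 out of the numerator and denominator: v_3(14/171) = -2. Step 2 — apply |x|_p = p^{-v_p(x)} = 3^{2} = 9.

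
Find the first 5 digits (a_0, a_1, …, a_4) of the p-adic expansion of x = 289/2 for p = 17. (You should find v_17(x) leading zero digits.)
(a_0, …, a_4) = (0, 0, 9, 8, 8)

v_17(289/2) = 2, so a_0 = ... = a_1 = 0. Factor out: x = 17^2 · u with u = 1/2 a unit in ℤ_17. Expand u iteratively via a_{v+i} = u_i mod 17, u_{i+1} = (u_i − a_{v+i})/17:
  u_0 = 1/2;  a_2 = 9;  u_1 = (u_0 − 9)/17 = -1/2
  u_1 = -1/2;  a_3 = 8;  u_2 = (u_1 − 8)/17 = -1/2
  u_2 = -1/2;  a_4 = 8;  u_3 = (u_2 − 8)/17 = -1/2
Digits: (0, 0, 9, 8, 8).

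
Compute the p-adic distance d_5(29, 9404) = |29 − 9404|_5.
d_5(29, 9404) = 1/3125

Step 1 — x − y = 29 − 9404 = -9375. Step 2 — v_5(-9375) = 5 (factor: -9375 = −(5^5 · 3); the sign does not affect v_p). Step 3 — |x − y|_5 = 5^{-5} = 1/3125.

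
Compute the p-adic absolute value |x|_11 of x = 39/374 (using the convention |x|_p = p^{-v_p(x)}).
|39/374|_11 = 11

Step 1 — compute v_11(x) by factoring powers of 11 out of the numerator and denominator: v_11(39/374) = -1. Step 2 — apply |x|_p = p^{-v_p(x)} = 11^{1} = 11.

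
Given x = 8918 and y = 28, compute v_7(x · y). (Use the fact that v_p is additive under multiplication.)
v_7(249704) = 4

v_p(x) = 3 (factor: 8918 = 7^3 · 26); v_p(y) = 1 (factor: 28 = 7^1 · 4). Additivity: v_p(xy) = v_p(x) + v_p(y) = 3 + 1 = 4. (Direct check: xy = 249704 = 7^4 · (104).)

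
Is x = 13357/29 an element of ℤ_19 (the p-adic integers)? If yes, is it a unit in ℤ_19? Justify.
x ∈ ℤ_19 but not a unit; v_19(x) = 2 > 0

ℤ_19 = {x ∈ ℚ_19 : v_19(x) ≥ 0} and ℤ_19^× = {x ∈ ℤ_19 : v_19(x) = 0}. Here v_19(13357/29) = v_19(num) − v_19(den) = 2; compare against these criteria.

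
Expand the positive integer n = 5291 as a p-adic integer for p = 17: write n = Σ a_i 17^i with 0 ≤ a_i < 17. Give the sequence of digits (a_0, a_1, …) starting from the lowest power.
(a_0, a_1, …) = (4, 5, 1, 1)

Repeated division by 17 gives the digits low-to-high: 5291 = 4 + 5·17^1 + 1·17^2 + 1·17^3. Digit sequence: (4, 5, 1, 1).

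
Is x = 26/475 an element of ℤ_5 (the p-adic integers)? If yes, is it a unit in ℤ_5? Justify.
x ∉ ℤ_5 (v_5(x) = -2 < 0)

ℤ_5 = {x ∈ ℚ_5 : v_5(x) ≥ 0} and ℤ_5^× = {x ∈ ℤ_5 : v_5(x) = 0}. Here v_5(26/475) = v_5(num) − v_5(den) = -2; compare against these criteria.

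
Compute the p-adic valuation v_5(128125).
v_5(128125) = 5

v_5(n) is the largest exponent k such that 5^k divides n. Factor out: 128125 = 5^5 · 41. (Sign doesn't affect v_p.) So v_5(128125) = 5.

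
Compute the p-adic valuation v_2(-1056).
v_2(-1056) = 5

v_2(n) is the largest exponent k such that 2^k divides n. Factor out: -1056 = -2^5 · 33. (Sign doesn't affect v_p.) So v_2(-1056) = 5.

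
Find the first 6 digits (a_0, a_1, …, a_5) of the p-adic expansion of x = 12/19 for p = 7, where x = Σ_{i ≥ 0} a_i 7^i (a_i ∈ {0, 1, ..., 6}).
(a_0, …, a_5) = (1, 4, 2, 0, 4, 2)

v_7(12/19) = 0 (numerator and denominator both coprime to 7), so x ∈ ℤ_7^×. Compute digits iteratively via a_i = x_i mod 7, x_{i+1} = (x_i − a_i)/7, with x_0 = x:
  x_0 = 12/19;  a_0 = 1;  x_1 = (x_0 − 1)/7 = -1/19
  x_1 = -1/19;  a_1 = 4;  x_2 = (x_1 − 4)/7 = -11/19
  x_2 = -11/19;  a_2 = 2;  x_3 = (x_2 − 2)/7 = -7/19
  x_3 = -7/19;  a_3 = 0;  x_4 = (x_3 − 0)/7 = -1/19
  x_4 = -1/19;  a_4 = 4;  x_5 = (x_4 − 4)/7 = -11/19
  x_5 = -11/19;  a_5 = 2;  x_6 = (x_5 − 2)/7 = -7/19
Digits: (1, 4, 2, 0, 4, 2).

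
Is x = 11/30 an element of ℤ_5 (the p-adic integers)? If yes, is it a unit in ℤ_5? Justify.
x ∉ ℤ_5 (v_5(x) = -1 < 0)

ℤ_5 = {x ∈ ℚ_5 : v_5(x) ≥ 0} and ℤ_5^× = {x ∈ ℤ_5 : v_5(x) = 0}. Here v_5(11/30) = v_5(num) − v_5(den) = -1; compare against these criteria.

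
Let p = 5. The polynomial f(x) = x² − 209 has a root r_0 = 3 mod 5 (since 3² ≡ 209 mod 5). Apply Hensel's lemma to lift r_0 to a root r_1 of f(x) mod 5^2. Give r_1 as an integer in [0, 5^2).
r_1 = 3 (mod 25)

Hensel's recurrence: r_{i+1} = r_i − f(r_i)·(f′(r_i))^{-1} mod 5^{i+2}, with f′(x) = 2x. Iterate:
  r_0 = 3 (mod 5)
  r_1 = 3 (mod 25)
Final: r_1 = 3, and one checks f(r_1) ≡ 0 mod 5^2.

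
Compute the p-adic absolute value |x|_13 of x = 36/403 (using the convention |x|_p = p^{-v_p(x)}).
|36/403|_13 = 13

Step 1 — compute v_13(x) by factoring powers of 13 out of the numerator and denominator: v_13(36/403) = -1. Step 2 — apply |x|_p = p^{-v_p(x)} = 13^{1} = 13.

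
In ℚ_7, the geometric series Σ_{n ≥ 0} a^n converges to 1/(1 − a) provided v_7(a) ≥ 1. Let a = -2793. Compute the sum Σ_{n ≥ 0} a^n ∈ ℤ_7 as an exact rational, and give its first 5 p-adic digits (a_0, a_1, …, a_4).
Σ a^n = 1/(1 − a) = 1/2794;  first 5 digits = (1, 0, 6, 5, 6)

v_7(a) = 2 ≥ 1, so the series converges in ℤ_7 to 1/(1 − a) = 1/(1 − (-2793)) = 1/2794. Expand this rational in ℤ_7: compute digits iteratively via d_i = x_i mod 7, x_{i+1} = (x_i − d_i)/7. The first 5 digits are (1, 0, 6, 5, 6).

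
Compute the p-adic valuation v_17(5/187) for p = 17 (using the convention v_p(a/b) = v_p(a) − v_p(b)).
v_17(5/187) = -1

Factor powers of 17 from the numerator and denominator of the reduced fraction: 5 = 17^0 · 5 and 187 = 17^1 · 11. Apply v_p(a/b) = v_p(a) − v_p(b): v_17(5/187) = 0 − 1 = -1.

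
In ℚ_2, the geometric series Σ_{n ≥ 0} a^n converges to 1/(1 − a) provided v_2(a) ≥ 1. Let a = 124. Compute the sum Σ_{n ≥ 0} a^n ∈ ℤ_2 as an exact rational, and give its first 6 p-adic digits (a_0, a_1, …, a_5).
Σ a^n = 1/(1 − a) = -1/123;  first 6 digits = (1, 0, 1, 1, 0, 0)

v_2(a) = 2 ≥ 1, so the series converges in ℤ_2 to 1/(1 − a) = 1/(1 − 124) = -1/123. Expand this rational in ℤ_2: compute digits iteratively via d_i = x_i mod 2, x_{i+1} = (x_i − d_i)/2. The first 6 digits are (1, 0, 1, 1, 0, 0).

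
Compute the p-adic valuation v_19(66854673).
v_19(66854673) = 5

v_19(n) is the largest exponent k such that 19^k divides n. Factor out: 66854673 = 19^5 · 27. (Sign doesn't affect v_p.) So v_19(66854673) = 5.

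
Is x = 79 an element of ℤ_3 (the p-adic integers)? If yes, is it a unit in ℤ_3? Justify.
x ∈ ℤ_3^× (unit); v_3(x) = 0

ℤ_3 = {x ∈ ℚ_3 : v_3(x) ≥ 0} and ℤ_3^× = {x ∈ ℤ_3 : v_3(x) = 0}. Here v_3(79) = v_3(num) − v_3(den) = 0; compare against these criteria.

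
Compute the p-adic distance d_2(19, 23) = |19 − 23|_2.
d_2(19, 23) = 1/4

Step 1 — x − y = 19 − 23 = -4. Step 2 — v_2(-4) = 2 (factor: -4 = −(2^2 · 1); the sign does not affect v_p). Step 3 — |x − y|_2 = 2^{-2} = 1/4.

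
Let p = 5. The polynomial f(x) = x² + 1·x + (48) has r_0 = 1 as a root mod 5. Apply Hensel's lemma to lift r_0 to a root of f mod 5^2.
r_1 = 1 (mod 25)

Hensel: r_{i+1} = r_i − f(r_i)·(f′(r_i))^{-1} mod 5^{i+2}, f′(x) = 2x + 1. Iterate:
  r_0 = 1 (mod 5)
  r_1 = 1 (mod 25)
Final: r = 1 satisfies f(r) ≡ 0 mod 5^2.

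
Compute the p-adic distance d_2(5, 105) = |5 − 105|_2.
d_2(5, 105) = 1/4

Step 1 — x − y = 5 − 105 = -100. Step 2 — v_2(-100) = 2 (factor: -100 = −(2^2 · 25); the sign does not affect v_p). Step 3 — |x − y|_2 = 2^{-2} = 1/4.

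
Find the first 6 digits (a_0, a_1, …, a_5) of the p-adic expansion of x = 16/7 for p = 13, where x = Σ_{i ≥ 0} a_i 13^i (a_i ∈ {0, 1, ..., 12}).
(a_0, …, a_5) = (6, 9, 3, 9, 3, 9)

v_13(16/7) = 0 (numerator and denominator both coprime to 13), so x ∈ ℤ_13^×. Compute digits iteratively via a_i = x_i mod 13, x_{i+1} = (x_i − a_i)/13, with x_0 = x:
  x_0 = 16/7;  a_0 = 6;  x_1 = (x_0 − 6)/13 = -2/7
  x_1 = -2/7;  a_1 = 9;  x_2 = (x_1 − 9)/13 = -5/7
  x_2 = -5/7;  a_2 = 3;  x_3 = (x_2 − 3)/13 = -2/7
  x_3 = -2/7;  a_3 = 9;  x_4 = (x_3 − 9)/13 = -5/7
  x_4 = -5/7;  a_4 = 3;  x_5 = (x_4 − 3)/13 = -2/7
  x_5 = -2/7;  a_5 = 9;  x_6 = (x_5 − 9)/13 = -5/7
Digits: (6, 9, 3, 9, 3, 9).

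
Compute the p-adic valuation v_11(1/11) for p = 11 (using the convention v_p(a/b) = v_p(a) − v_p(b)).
v_11(1/11) = -1

Factor powers of 11 from the numerator and denominator of the reduced fraction: 1 = 11^0 · 1 and 11 = 11^1 · 1. Apply v_p(a/b) = v_p(a) − v_p(b): v_11(1/11) = 0 − 1 = -1.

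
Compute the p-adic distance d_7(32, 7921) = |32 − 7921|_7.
d_7(32, 7921) = 1/343

Step 1 — x − y = 32 − 7921 = -7889. Step 2 — v_7(-7889) = 3 (factor: -7889 = −(7^3 · 23); the sign does not affect v_p). Step 3 — |x − y|_7 = 7^{-3} = 1/343.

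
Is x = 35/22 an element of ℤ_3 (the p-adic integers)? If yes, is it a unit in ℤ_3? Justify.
x ∈ ℤ_3^× (unit); v_3(x) = 0

ℤ_3 = {x ∈ ℚ_3 : v_3(x) ≥ 0} and ℤ_3^× = {x ∈ ℤ_3 : v_3(x) = 0}. Here v_3(35/22) = v_3(num) − v_3(den) = 0; compare against these criteria.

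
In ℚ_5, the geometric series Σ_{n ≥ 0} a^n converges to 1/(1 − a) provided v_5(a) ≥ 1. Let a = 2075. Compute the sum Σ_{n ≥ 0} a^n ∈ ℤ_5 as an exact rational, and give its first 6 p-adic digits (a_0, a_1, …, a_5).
Σ a^n = 1/(1 − a) = -1/2074;  first 6 digits = (1, 0, 3, 1, 2, 3)

v_5(a) = 2 ≥ 1, so the series converges in ℤ_5 to 1/(1 − a) = 1/(1 − 2075) = -1/2074. Expand this rational in ℤ_5: compute digits iteratively via d_i = x_i mod 5, x_{i+1} = (x_i − d_i)/5. The first 6 digits are (1, 0, 3, 1, 2, 3).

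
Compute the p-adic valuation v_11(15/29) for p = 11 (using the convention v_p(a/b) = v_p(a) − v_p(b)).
v_11(15/29) = 0

Factor powers of 11 from the numerator and denominator of the reduced fraction: 15 = 11^0 · 15 and 29 = 11^0 · 29. Apply v_p(a/b) = v_p(a) − v_p(b): v_11(15/29) = 0 − 0 = 0.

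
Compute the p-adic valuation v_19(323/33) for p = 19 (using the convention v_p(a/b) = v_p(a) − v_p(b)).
v_19(323/33) = 1

Factor powers of 19 from the numerator and denominator of the reduced fraction: 323 = 19^1 · 17 and 33 = 19^0 · 33. Apply v_p(a/b) = v_p(a) − v_p(b): v_19(323/33) = 1 − 0 = 1.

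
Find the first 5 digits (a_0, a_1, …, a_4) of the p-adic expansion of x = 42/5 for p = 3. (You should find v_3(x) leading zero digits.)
(a_0, …, a_4) = (0, 1, 0, 2, 0)

v_3(42/5) = 1, so a_0 = ... = a_0 = 0. Factor out: x = 3^1 · u with u = 14/5 a unit in ℤ_3. Expand u iteratively via a_{v+i} = u_i mod 3, u_{i+1} = (u_i − a_{v+i})/3:
  u_0 = 14/5;  a_1 = 1;  u_1 = (u_0 − 1)/3 = 3/5
  u_1 = 3/5;  a_2 = 0;  u_2 = (u_1 − 0)/3 = 1/5
  u_2 = 1/5;  a_3 = 2;  u_3 = (u_2 − 2)/3 = -3/5
  u_3 = -3/5;  a_4 = 0;  u_4 = (u_3 − 0)/3 = -1/5
Digits: (0, 1, 0, 2, 0).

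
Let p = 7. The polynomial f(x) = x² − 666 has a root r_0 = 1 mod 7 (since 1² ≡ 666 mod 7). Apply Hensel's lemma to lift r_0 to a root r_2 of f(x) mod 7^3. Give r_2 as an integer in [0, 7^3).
r_2 = 64 (mod 343)

Hensel's recurrence: r_{i+1} = r_i − f(r_i)·(f′(r_i))^{-1} mod 7^{i+2}, with f′(x) = 2x. Iterate:
  r_0 = 1 (mod 7)
  r_1 = 15 (mod 49)
  r_2 = 64 (mod 343)
Final: r_2 = 64, and one checks f(r_2) ≡ 0 mod 7^3.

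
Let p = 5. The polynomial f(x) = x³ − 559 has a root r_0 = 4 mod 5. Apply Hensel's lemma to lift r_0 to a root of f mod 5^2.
r_1 = 19 (mod 25)

Hensel: r_{i+1} = r_i − f(r_i)/f′(r_i) mod 5^{i+2}, where f′(x) = 3x². Iterate:
  r_0 = 4 (mod 5)
  r_1 = 19 (mod 25)
Final: r = 19 with f(r) ≡ 0 mod 5^2.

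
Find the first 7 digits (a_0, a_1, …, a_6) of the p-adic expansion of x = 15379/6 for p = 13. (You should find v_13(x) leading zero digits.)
(a_0, …, a_6) = (0, 0, 0, 12, 10, 10, 10)

v_13(15379/6) = 3, so a_0 = ... = a_2 = 0. Factor out: x = 13^3 · u with u = 7/6 a unit in ℤ_13. Expand u iteratively via a_{v+i} = u_i mod 13, u_{i+1} = (u_i − a_{v+i})/13:
  u_0 = 7/6;  a_3 = 12;  u_1 = (u_0 − 12)/13 = -5/6
  u_1 = -5/6;  a_4 = 10;  u_2 = (u_1 − 10)/13 = -5/6
  u_2 = -5/6;  a_5 = 10;  u_3 = (u_2 − 10)/13 = -5/6
  u_3 = -5/6;  a_6 = 10;  u_4 = (u_3 − 10)/13 = -5/6
Digits: (0, 0, 0, 12, 10, 10, 10).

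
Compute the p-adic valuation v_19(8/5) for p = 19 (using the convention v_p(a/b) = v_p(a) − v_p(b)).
v_19(8/5) = 0

Factor powers of 19 from the numerator and denominator of the reduced fraction: 8 = 19^0 · 8 and 5 = 19^0 · 5. Apply v_p(a/b) = v_p(a) − v_p(b): v_19(8/5) = 0 − 0 = 0.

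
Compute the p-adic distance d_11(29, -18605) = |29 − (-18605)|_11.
d_11(29, -18605) = 1/1331

Step 1 — x − y = 29 − (-18605) = 18634. Step 2 — v_11(18634) = 3 (factor: 18634 = (11^3 · 14); the sign does not affect v_p). Step 3 — |x − y|_11 = 11^{-3} = 1/1331.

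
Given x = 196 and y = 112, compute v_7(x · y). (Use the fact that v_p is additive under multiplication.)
v_7(21952) = 3

v_p(x) = 2 (factor: 196 = 7^2 · 4); v_p(y) = 1 (factor: 112 = 7^1 · 16). Additivity: v_p(xy) = v_p(x) + v_p(y) = 2 + 1 = 3. (Direct check: xy = 21952 = 7^3 · (64).)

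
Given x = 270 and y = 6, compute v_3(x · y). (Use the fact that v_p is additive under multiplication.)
v_3(1620) = 4

v_p(x) = 3 (factor: 270 = 3^3 · 10); v_p(y) = 1 (factor: 6 = 3^1 · 2). Additivity: v_p(xy) = v_p(x) + v_p(y) = 3 + 1 = 4. (Direct check: xy = 1620 = 3^4 · (20).)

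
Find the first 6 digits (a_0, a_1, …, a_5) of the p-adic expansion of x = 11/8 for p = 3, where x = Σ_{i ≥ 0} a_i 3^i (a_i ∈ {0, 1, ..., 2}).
(a_0, …, a_5) = (1, 2, 2, 1, 2, 1)

v_3(11/8) = 0 (numerator and denominator both coprime to 3), so x ∈ ℤ_3^×. Compute digits iteratively via a_i = x_i mod 3, x_{i+1} = (x_i − a_i)/3, with x_0 = x:
  x_0 = 11/8;  a_0 = 1;  x_1 = (x_0 − 1)/3 = 1/8
  x_1 = 1/8;  a_1 = 2;  x_2 = (x_1 − 2)/3 = -5/8
  x_2 = -5/8;  a_2 = 2;  x_3 = (x_2 − 2)/3 = -7/8
  x_3 = -7/8;  a_3 = 1;  x_4 = (x_3 − 1)/3 = -5/8
  x_4 = -5/8;  a_4 = 2;  x_5 = (x_4 − 2)/3 = -7/8
  x_5 = -7/8;  a_5 = 1;  x_6 = (x_5 − 1)/3 = -5/8
Digits: (1, 2, 2, 1, 2, 1).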